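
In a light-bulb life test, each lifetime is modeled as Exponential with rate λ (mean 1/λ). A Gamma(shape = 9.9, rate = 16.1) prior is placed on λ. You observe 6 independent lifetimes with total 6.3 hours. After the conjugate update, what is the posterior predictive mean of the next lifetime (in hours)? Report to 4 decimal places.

1.5034

With a Gamma(shape α, rate β) prior on the exponential rate λ, the posterior after n observations with total T = Σxᵢ is Gamma(α+n, β+T).
Posterior: Gamma(9.9+6, 16.1+6.3) = Gamma(15.9, 22.4).
The predictive distribution for the next observation is Lomax; its mean is β/(α−1) = 22.4/14.9 = 1.5034.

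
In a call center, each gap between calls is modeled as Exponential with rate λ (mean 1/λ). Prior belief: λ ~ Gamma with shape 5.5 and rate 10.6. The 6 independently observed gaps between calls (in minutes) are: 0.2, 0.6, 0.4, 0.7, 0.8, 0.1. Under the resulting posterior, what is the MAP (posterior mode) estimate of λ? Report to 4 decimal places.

0.7836

With a Gamma(shape α, rate β) prior on the exponential rate λ, the posterior after n observations with total T = Σxᵢ is Gamma(α+n, β+T).
Sum of observations T = 2.8 minutes; n = 6.
Posterior: Gamma(5.5+6, 10.6+2.8) = Gamma(11.5, 13.4).
Mode = (α−1)/β = 0.7836.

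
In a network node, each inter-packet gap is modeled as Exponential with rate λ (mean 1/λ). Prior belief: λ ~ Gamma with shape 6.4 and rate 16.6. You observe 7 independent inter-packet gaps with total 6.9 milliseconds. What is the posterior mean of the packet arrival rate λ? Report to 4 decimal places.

0.5702

With a Gamma(shape α, rate β) prior on the exponential rate λ, the posterior after n observations with total T = Σxᵢ is Gamma(α+n, β+T).
Posterior: Gamma(6.4+7, 16.6+6.9) = Gamma(13.4, 23.5).
Posterior mean of λ = α/β = 13.4/23.5 = 0.5702.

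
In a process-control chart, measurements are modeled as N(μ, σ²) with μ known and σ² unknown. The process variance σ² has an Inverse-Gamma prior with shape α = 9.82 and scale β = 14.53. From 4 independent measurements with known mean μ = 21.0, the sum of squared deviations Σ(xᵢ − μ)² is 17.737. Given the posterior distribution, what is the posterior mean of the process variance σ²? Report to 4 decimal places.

With known mean μ and an Inverse-Gamma(α, β) prior on σ², the Normal likelihood is conjugate: posterior is Inv-Gamma(α + n/2, β + Σ(xᵢ−μ)²/2).
Posterior: Inv-Gamma(9.82 + 4/2, 14.53 + 17.737/2) = Inv-Gamma(11.82, 23.3985).
E[σ²|data] = β/(α−1) = 23.3985/10.82 = 2.1625.

2.1625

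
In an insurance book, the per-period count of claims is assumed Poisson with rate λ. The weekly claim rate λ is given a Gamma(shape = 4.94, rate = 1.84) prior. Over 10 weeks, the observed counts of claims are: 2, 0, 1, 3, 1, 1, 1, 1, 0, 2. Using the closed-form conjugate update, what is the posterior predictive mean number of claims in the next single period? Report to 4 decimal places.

1.4307

With a Gamma(shape α, rate β) prior, the Poisson likelihood is conjugate: the posterior is Gamma(α + ΣXᵢ, β + n).
Sum of counts S = 12 over n = 10 weeks.
Posterior: Gamma(α+S, β+n) = Gamma(4.94+12, 1.84+10) = Gamma(16.94, 11.84).
The predictive distribution for one future period is NegBinom with mean α/β = 1.4307.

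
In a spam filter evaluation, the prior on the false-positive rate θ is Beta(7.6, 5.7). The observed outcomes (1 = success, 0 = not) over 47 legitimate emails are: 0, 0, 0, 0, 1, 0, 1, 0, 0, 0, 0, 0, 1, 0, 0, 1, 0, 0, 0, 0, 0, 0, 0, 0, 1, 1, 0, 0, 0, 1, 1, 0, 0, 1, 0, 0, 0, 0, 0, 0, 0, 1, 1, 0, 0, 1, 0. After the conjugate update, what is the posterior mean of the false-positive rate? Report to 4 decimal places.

0.3250

The Beta prior is conjugate to a Binomial/Bernoulli likelihood; the update adds successes to α and failures to β.
Posterior: Beta(α+k, β+n−k) = Beta(7.6+12, 5.7+35) = Beta(19.6, 40.7).
Posterior mean = α/(α+β) = 19.6/60.3 = 0.3250.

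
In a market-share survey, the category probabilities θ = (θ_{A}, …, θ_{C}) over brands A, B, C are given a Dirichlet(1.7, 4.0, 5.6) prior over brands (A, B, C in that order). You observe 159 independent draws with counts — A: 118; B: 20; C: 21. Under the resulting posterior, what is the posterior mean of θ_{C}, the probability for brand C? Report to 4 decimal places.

The Dirichlet prior is conjugate to the Multinomial likelihood: each posterior αⱼ = prior αⱼ + observed count nⱼ.
Posterior concentration: (119.7, 24.0, 26.6), total = 170.3.
E[θ_{C}|data] = α_{C}/Σα = 26.6/170.3 = 0.1562.

0.1562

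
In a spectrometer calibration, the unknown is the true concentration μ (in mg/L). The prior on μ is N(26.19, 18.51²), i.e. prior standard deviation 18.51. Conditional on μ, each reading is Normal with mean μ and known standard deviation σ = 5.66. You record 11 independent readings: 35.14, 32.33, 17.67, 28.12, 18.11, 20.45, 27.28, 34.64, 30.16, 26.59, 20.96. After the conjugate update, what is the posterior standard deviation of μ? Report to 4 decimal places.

1.6993

For Normal data with known variance σ², a Normal(μ₀, σ₀²) prior on μ is conjugate. Posterior precision = 1/σ₀² + n/σ²; posterior mean is the precision-weighted average of μ₀ and x̄.
σ₀² = 18.51² = 342.6201, σ² = 5.66² = 32.0356; σ² + n·σ₀² = 32.0356 + 11·342.6201 = 3800.8567.
Posterior precision = 1/σ₀² + n/σ² = 1/342.6201 + 11/32.0356 = (σ² + n·σ₀²)/(σ₀²σ²) = 3800.8567/(342.6201·32.0356); posterior variance σₙ² = σ₀²σ²/(σ² + n·σ₀²) = 342.6201·32.0356/3800.8567 = 2.887781.
Posterior SD = √σₙ² = √(342.6201·32.0356/3800.8567) = 1.6993.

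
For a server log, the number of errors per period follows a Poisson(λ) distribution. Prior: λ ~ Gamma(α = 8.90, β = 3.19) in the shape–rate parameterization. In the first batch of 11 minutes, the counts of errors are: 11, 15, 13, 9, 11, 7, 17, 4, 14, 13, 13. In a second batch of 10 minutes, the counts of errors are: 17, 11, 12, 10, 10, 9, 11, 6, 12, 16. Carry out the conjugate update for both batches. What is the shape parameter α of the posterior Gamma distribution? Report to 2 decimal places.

249.90

With a Gamma(shape α, rate β) prior, the Poisson likelihood is conjugate: the posterior is Gamma(α + ΣXᵢ, β + n).
Batch 1: sum of counts S = 127 over n = 11 minutes.
After batch 1: Gamma(α+S, β+n) = Gamma(8.90+127, 3.19+11) = Gamma(135.90, 14.19).
Batch 2: sum of counts S = 114 over n = 10 minutes.
After batch 2: Gamma(α+S, β+n) = Gamma(135.90+114, 14.19+10) = Gamma(249.90, 24.19).
Posterior α = 249.90.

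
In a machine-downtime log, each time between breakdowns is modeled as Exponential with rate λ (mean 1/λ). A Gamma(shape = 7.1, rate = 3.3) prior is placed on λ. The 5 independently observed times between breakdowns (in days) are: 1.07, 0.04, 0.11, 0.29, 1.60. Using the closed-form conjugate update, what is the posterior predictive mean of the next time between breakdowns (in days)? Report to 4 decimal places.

0.5775

With a Gamma(shape α, rate β) prior on the exponential rate λ, the posterior after n observations with total T = Σxᵢ is Gamma(α+n, β+T).
Sum of observations T = 3.11 days; n = 5.
Posterior: Gamma(7.1+5, 3.3+3.11) = Gamma(12.1, 6.41).
The predictive distribution for the next observation is Lomax; its mean is β/(α−1) = 6.41/11.1 = 0.5775.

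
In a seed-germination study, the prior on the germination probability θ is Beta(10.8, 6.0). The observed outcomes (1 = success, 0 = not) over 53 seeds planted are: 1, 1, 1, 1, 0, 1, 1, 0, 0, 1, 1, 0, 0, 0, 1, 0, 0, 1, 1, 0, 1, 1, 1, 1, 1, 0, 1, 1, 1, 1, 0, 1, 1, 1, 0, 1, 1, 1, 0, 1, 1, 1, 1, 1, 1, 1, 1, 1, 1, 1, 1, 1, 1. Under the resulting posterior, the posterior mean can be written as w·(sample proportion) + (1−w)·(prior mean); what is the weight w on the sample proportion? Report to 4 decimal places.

The Beta prior is conjugate to a Binomial/Bernoulli likelihood; the update adds successes to α and failures to β.
Posterior mean = (α₀+k)/(α₀+β₀+n) = [n/(α₀+β₀+n)]·(k/n) + [(α₀+β₀)/(α₀+β₀+n)]·α₀/(α₀+β₀), so only n and the prior enter the weight.
The weight on the data is w = n/(α₀+β₀+n) = 53/(10.8+6.0+53) = 53/69.8 = 0.7593.

0.7593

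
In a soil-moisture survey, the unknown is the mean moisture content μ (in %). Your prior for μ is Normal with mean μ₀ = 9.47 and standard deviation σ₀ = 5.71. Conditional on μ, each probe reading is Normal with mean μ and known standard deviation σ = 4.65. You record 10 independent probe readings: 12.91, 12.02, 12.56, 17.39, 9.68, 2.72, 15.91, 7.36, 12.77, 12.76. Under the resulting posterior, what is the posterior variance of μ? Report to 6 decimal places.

2.027772

For Normal data with known variance σ², a Normal(μ₀, σ₀²) prior on μ is conjugate. Posterior precision = 1/σ₀² + n/σ²; posterior mean is the precision-weighted average of μ₀ and x̄.
σ₀² = 5.71² = 32.6041, σ² = 4.65² = 21.6225; σ² + n·σ₀² = 21.6225 + 10·32.6041 = 347.6635.
Posterior precision = 1/σ₀² + n/σ² = 1/32.6041 + 10/21.6225 = (σ² + n·σ₀²)/(σ₀²σ²) = 347.6635/(32.6041·21.6225); posterior variance σₙ² = σ₀²σ²/(σ² + n·σ₀²) = 32.6041·21.6225/347.6635 = 2.027772.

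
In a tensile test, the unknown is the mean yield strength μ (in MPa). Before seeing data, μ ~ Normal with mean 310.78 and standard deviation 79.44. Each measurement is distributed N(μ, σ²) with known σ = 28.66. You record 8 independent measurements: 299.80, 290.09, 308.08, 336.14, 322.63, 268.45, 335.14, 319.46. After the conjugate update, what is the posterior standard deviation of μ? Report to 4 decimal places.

For Normal data with known variance σ², a Normal(μ₀, σ₀²) prior on μ is conjugate. Posterior precision = 1/σ₀² + n/σ²; posterior mean is the precision-weighted average of μ₀ and x̄.
σ₀² = 79.44² = 6310.7136, σ² = 28.66² = 821.3956; σ² + n·σ₀² = 821.3956 + 8·6310.7136 = 51307.1044.
Posterior precision = 1/σ₀² + n/σ² = 1/6310.7136 + 8/821.3956 = (σ² + n·σ₀²)/(σ₀²σ²) = 51307.1044/(6310.7136·821.3956); posterior variance σₙ² = σ₀²σ²/(σ² + n·σ₀²) = 6310.7136·821.3956/51307.1044 = 101.030694.
Posterior SD = √σₙ² = √(6310.7136·821.3956/51307.1044) = 10.0514.

10.0514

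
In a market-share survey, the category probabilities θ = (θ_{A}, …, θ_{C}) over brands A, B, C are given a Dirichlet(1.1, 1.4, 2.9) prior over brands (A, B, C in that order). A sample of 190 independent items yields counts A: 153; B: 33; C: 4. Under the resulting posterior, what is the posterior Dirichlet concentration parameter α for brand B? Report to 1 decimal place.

The Dirichlet prior is conjugate to the Multinomial likelihood: each posterior αⱼ = prior αⱼ + observed count nⱼ.
Posterior concentration: (154.1, 34.4, 6.9), total = 195.4.
α_{B} = 1.4 + 33 = 34.4.

34.4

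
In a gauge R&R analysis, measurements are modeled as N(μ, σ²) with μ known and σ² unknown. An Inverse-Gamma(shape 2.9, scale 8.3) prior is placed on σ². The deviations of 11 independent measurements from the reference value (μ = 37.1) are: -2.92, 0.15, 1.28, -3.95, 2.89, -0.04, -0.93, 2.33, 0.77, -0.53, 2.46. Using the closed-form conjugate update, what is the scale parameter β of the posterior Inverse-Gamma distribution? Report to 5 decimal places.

With known mean μ and an Inverse-Gamma(α, β) prior on σ², the Normal likelihood is conjugate: posterior is Inv-Gamma(α + n/2, β + Σ(xᵢ−μ)²/2).
Σ(xᵢ−μ)² = (-2.92)² + (0.15)² + (1.28)² + (-3.95)² + (2.89)² + (-0.04)² + (-0.93)² + (2.33)² + (0.77)² + (-0.53)² + (2.46)² = 47.3627.
Posterior: Inv-Gamma(2.9 + 11/2, 8.3 + 47.3627/2) = Inv-Gamma(8.40, 31.98135).
Posterior β = 31.98135.

31.98135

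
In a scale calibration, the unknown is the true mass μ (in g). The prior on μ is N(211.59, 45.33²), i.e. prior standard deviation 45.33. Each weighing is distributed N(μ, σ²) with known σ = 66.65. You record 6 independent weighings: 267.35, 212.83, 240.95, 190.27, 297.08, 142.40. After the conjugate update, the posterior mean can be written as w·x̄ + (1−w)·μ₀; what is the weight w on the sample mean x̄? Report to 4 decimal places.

0.7351

For Normal data with known variance σ², a Normal(μ₀, σ₀²) prior on μ is conjugate. Posterior precision = 1/σ₀² + n/σ²; posterior mean is the precision-weighted average of μ₀ and x̄.
σ₀² = 45.33² = 2054.8089, σ² = 66.65² = 4442.2225. Prior precision 1/σ₀² = 1/2054.8089; data precision n/σ² = 6/4442.2225.
w = (n/σ²)/(1/σ₀² + n/σ²) = n·σ₀²/(σ² + n·σ₀²) = 6·2054.8089/(4442.2225 + 6·2054.8089) = 12328.8534/16771.0759 = 0.7351.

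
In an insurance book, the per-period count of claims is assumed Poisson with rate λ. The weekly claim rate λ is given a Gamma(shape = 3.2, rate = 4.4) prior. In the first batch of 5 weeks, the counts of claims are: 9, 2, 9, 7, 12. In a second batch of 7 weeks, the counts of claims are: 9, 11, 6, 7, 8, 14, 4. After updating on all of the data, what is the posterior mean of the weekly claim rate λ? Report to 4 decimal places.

With a Gamma(shape α, rate β) prior, the Poisson likelihood is conjugate: the posterior is Gamma(α + ΣXᵢ, β + n).
Batch 1: sum of counts S = 39 over n = 5 weeks.
After batch 1: Gamma(α+S, β+n) = Gamma(3.2+39, 4.4+5) = Gamma(42.2, 9.4).
Batch 2: sum of counts S = 59 over n = 7 weeks.
After batch 2: Gamma(α+S, β+n) = Gamma(42.2+59, 9.4+7) = Gamma(101.2, 16.4).
Posterior mean = α/β = 101.2/16.4 = 6.1707.

6.1707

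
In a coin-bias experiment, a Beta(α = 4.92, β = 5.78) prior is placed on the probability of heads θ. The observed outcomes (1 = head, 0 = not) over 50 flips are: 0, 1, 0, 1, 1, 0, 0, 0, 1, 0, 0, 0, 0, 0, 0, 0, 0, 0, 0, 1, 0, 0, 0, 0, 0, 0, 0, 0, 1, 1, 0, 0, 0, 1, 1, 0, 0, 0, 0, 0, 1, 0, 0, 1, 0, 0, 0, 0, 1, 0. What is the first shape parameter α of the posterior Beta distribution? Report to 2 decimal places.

16.92

The Beta prior is conjugate to a Binomial/Bernoulli likelihood; the update adds successes to α and failures to β.
Posterior: Beta(α+k, β+n−k) = Beta(4.92+12, 5.78+38) = Beta(16.92, 43.78).
Posterior α = 16.92.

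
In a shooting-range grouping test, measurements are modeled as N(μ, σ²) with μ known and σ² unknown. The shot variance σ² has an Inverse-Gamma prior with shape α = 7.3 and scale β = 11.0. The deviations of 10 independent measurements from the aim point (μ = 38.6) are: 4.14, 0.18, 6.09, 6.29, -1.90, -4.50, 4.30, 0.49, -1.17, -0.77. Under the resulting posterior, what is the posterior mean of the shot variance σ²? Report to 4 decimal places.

7.0963

With known mean μ and an Inverse-Gamma(α, β) prior on σ², the Normal likelihood is conjugate: posterior is Inv-Gamma(α + n/2, β + Σ(xᵢ−μ)²/2).
Σ(xᵢ−μ)² = (4.14)² + (0.18)² + (6.09)² + (6.29)² + (-1.90)² + (-4.50)² + (4.30)² + (0.49)² + (-1.17)² + (-0.77)² = 138.3761.
Posterior: Inv-Gamma(7.3 + 10/2, 11.0 + 138.3761/2) = Inv-Gamma(12.30, 80.18805).
E[σ²|data] = β/(α−1) = 80.18805/11.30 = 7.0963.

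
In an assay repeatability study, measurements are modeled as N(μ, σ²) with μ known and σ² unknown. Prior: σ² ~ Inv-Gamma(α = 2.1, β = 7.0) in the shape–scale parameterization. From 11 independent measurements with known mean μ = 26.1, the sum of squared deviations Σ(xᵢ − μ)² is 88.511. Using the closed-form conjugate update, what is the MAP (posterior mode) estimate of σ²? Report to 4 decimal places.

5.9599

With known mean μ and an Inverse-Gamma(α, β) prior on σ², the Normal likelihood is conjugate: posterior is Inv-Gamma(α + n/2, β + Σ(xᵢ−μ)²/2).
Posterior: Inv-Gamma(2.1 + 11/2, 7.0 + 88.511/2) = Inv-Gamma(7.60, 51.2555).
Mode = β/(α+1) = 51.2555/8.60 = 5.9599.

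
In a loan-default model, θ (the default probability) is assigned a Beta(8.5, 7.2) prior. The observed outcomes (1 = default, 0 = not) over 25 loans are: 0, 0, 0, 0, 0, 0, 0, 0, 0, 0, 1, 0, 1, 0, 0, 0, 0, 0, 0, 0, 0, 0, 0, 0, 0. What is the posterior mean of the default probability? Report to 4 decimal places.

0.2580

The Beta prior is conjugate to a Binomial/Bernoulli likelihood; the update adds successes to α and failures to β.
Posterior: Beta(α+k, β+n−k) = Beta(8.5+2, 7.2+23) = Beta(10.5, 30.2).
Posterior mean = α/(α+β) = 10.5/40.7 = 0.2580.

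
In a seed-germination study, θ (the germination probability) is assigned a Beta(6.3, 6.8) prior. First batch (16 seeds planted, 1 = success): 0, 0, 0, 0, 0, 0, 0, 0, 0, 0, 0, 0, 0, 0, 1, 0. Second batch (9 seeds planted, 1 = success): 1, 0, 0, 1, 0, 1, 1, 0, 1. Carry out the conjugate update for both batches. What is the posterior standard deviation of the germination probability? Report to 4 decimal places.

0.0748

The Beta prior is conjugate to a Binomial/Bernoulli likelihood; the update adds successes to α and failures to β.
After batch 1: Beta(6.3+1, 6.8+15) = Beta(7.3, 21.8).
After batch 2: Beta(7.3+5, 21.8+4) = Beta(12.3, 25.8).
Var = αβ/((α+β)²(α+β+1)) = 12.3·25.8/(38.1²·39.1) = 0.00559111; SD = √0.00559111 = 0.0748.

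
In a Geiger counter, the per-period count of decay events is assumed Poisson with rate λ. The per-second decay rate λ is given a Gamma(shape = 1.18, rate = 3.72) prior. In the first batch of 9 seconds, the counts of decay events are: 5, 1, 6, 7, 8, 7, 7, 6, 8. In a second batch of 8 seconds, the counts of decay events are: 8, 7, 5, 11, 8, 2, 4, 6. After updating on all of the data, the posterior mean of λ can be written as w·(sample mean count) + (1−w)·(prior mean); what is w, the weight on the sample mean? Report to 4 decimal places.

With a Gamma(shape α, rate β) prior, the Poisson likelihood is conjugate: the posterior is Gamma(α + ΣXᵢ, β + n).
Total number of seconds: n = 9 + 8 = 17.
Posterior mean = (α₀+S)/(β₀+n) = [n/(β₀+n)]·(S/n) + [β₀/(β₀+n)]·(α₀/β₀), so only n and β₀ enter the weight.
Weight on data w = n/(β₀+n) = 17/(3.72+17) = 17/20.72 = 0.8205.

0.8205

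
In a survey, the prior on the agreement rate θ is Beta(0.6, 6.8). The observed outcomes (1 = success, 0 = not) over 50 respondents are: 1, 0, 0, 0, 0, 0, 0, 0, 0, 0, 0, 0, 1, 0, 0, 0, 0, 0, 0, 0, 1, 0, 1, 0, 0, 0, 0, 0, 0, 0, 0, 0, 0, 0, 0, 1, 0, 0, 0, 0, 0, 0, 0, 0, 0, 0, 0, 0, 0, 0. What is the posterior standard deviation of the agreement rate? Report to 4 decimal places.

0.0388

The Beta prior is conjugate to a Binomial/Bernoulli likelihood; the update adds successes to α and failures to β.
Posterior: Beta(α+k, β+n−k) = Beta(0.6+5, 6.8+45) = Beta(5.6, 51.8).
Var = αβ/((α+β)²(α+β+1)) = 5.6·51.8/(57.4²·58.4) = 0.00150758; SD = √0.00150758 = 0.0388.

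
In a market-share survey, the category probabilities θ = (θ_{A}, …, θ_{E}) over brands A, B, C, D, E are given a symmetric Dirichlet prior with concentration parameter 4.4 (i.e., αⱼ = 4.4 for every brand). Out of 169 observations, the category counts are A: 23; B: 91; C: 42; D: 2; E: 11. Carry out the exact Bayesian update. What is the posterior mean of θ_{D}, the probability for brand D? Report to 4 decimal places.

The Dirichlet prior is conjugate to the Multinomial likelihood: each posterior αⱼ = prior αⱼ + observed count nⱼ.
Posterior concentration: (27.4, 95.4, 46.4, 6.4, 15.4), total = 191.0.
E[θ_{D}|data] = α_{D}/Σα = 6.4/191.0 = 0.0335.

0.0335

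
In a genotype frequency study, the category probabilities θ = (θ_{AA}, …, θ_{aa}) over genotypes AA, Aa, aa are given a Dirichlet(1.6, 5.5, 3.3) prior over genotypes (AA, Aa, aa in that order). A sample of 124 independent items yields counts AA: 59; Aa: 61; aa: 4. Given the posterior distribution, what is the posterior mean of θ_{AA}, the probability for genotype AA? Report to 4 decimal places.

0.4509

The Dirichlet prior is conjugate to the Multinomial likelihood: each posterior αⱼ = prior αⱼ + observed count nⱼ.
Posterior concentration: (60.6, 66.5, 7.3), total = 134.4.
E[θ_{AA}|data] = α_{AA}/Σα = 60.6/134.4 = 0.4509.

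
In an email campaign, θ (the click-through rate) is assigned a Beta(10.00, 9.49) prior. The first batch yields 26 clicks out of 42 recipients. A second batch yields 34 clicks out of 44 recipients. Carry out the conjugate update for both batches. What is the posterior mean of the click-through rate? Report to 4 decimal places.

The Beta prior is conjugate to a Binomial/Bernoulli likelihood; the update adds successes to α and failures to β.
After batch 1: Beta(10.00+26, 9.49+16) = Beta(36.00, 25.49).
After batch 2: Beta(36.00+34, 25.49+10) = Beta(70.00, 35.49).
Posterior mean = α/(α+β) = 70.00/105.49 = 0.6636.

0.6636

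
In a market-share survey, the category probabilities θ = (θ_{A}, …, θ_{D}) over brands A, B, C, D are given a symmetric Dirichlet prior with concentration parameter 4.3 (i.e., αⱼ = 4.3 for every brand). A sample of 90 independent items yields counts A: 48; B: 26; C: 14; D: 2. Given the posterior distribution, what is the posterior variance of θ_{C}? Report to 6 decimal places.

0.001308

The Dirichlet prior is conjugate to the Multinomial likelihood: each posterior αⱼ = prior αⱼ + observed count nⱼ.
Posterior concentration: (52.3, 30.3, 18.3, 6.3), total = 107.2.
Var[θ_j] = α_j(Σα−α_j)/((Σα)²(Σα+1)) = 18.3·88.9/(107.2²·108.2) = 0.001308.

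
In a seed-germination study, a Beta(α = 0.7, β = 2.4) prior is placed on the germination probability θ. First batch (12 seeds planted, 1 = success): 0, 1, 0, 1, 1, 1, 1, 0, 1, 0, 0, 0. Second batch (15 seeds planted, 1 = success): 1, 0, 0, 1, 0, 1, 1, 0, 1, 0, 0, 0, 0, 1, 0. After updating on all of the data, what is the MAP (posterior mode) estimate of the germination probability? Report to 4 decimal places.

0.4164

The Beta prior is conjugate to a Binomial/Bernoulli likelihood; the update adds successes to α and failures to β.
After batch 1: Beta(0.7+6, 2.4+6) = Beta(6.7, 8.4).
After batch 2: Beta(6.7+6, 8.4+9) = Beta(12.7, 17.4).
Mode of Beta(a,b) for a,b>1 is (a−1)/(a+b−2) = 11.7/28.1 = 0.4164.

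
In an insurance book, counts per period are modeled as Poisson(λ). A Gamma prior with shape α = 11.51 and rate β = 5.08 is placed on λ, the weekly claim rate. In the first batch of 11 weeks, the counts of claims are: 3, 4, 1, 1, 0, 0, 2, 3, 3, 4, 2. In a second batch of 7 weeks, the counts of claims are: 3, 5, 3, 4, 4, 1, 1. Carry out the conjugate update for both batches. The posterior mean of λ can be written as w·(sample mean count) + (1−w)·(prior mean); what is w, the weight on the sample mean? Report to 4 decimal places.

With a Gamma(shape α, rate β) prior, the Poisson likelihood is conjugate: the posterior is Gamma(α + ΣXᵢ, β + n).
Total number of weeks: n = 11 + 7 = 18.
Posterior mean = (α₀+S)/(β₀+n) = [n/(β₀+n)]·(S/n) + [β₀/(β₀+n)]·(α₀/β₀), so only n and β₀ enter the weight.
Weight on data w = n/(β₀+n) = 18/(5.08+18) = 18/23.08 = 0.7799.

0.7799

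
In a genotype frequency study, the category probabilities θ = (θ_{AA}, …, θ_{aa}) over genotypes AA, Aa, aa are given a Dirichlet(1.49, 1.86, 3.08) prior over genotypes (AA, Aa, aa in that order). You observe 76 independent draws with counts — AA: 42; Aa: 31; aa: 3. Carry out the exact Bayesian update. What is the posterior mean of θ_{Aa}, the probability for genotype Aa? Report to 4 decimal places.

0.3986

The Dirichlet prior is conjugate to the Multinomial likelihood: each posterior αⱼ = prior αⱼ + observed count nⱼ.
Posterior concentration: (43.49, 32.86, 6.08), total = 82.43.
E[θ_{Aa}|data] = α_{Aa}/Σα = 32.86/82.43 = 0.3986.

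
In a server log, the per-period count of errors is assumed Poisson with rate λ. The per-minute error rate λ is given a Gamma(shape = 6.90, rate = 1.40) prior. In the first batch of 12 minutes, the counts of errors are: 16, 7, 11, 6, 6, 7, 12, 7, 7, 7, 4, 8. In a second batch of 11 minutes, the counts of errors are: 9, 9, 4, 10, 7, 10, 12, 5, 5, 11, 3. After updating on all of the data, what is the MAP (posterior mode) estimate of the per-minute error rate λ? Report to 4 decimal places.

With a Gamma(shape α, rate β) prior, the Poisson likelihood is conjugate: the posterior is Gamma(α + ΣXᵢ, β + n).
Batch 1: sum of counts S = 98 over n = 12 minutes.
After batch 1: Gamma(α+S, β+n) = Gamma(6.90+98, 1.40+12) = Gamma(104.90, 13.40).
Batch 2: sum of counts S = 85 over n = 11 minutes.
After batch 2: Gamma(α+S, β+n) = Gamma(104.90+85, 13.40+11) = Gamma(189.90, 24.40).
Mode of Gamma(α,β) for α≥1 is (α−1)/β = 188.90/24.40 = 7.7418.

7.7418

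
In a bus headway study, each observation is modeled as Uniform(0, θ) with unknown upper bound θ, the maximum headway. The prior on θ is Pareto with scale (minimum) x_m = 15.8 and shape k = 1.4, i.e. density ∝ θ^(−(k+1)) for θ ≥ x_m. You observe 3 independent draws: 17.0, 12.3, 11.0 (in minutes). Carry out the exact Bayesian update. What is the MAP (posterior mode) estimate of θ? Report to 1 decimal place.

A Pareto(scale x_m, shape k) prior on the upper bound θ of Uniform(0, θ) is conjugate: posterior is Pareto(max(x_m, max xᵢ), k + n).
Sample maximum = 17.0; prior scale x_m = 15.8 → posterior scale = max = 17.0.
Posterior shape = 1.4 + 3 = 4.4.
The Pareto density is decreasing on [x_m, ∞), so the mode is x_m = 17.0.

17.0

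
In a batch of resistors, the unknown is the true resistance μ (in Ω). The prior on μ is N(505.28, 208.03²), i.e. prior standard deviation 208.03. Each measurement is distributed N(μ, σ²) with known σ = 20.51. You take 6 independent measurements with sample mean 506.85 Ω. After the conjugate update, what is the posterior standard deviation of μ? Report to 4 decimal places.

8.3664

For Normal data with known variance σ², a Normal(μ₀, σ₀²) prior on μ is conjugate. Posterior precision = 1/σ₀² + n/σ²; posterior mean is the precision-weighted average of μ₀ and x̄.
σ₀² = 208.03² = 43276.4809, σ² = 20.51² = 420.6601; σ² + n·σ₀² = 420.6601 + 6·43276.4809 = 260079.5455.
Posterior precision = 1/σ₀² + n/σ² = 1/43276.4809 + 6/420.6601 = (σ² + n·σ₀²)/(σ₀²σ²) = 260079.5455/(43276.4809·420.6601); posterior variance σₙ² = σ₀²σ²/(σ² + n·σ₀²) = 43276.4809·420.6601/260079.5455 = 69.996619.
Posterior SD = √σₙ² = √(43276.4809·420.6601/260079.5455) = 8.3664.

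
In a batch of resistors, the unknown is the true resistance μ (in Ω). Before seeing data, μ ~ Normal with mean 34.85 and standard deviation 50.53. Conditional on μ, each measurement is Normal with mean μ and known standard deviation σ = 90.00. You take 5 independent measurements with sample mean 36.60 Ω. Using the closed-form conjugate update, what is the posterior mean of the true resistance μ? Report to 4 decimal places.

35.9207

For Normal data with known variance σ², a Normal(μ₀, σ₀²) prior on μ is conjugate. Posterior precision = 1/σ₀² + n/σ²; posterior mean is the precision-weighted average of μ₀ and x̄.
n·x̄ = 5·36.60 = 183.
σ₀² = 50.53² = 2553.2809, σ² = 90.00² = 8100; σ² + n·σ₀² = 8100 + 5·2553.2809 = 20866.4045.
Posterior mean = (μ₀/σ₀² + n·x̄/σ²)/(1/σ₀² + n/σ²) = (σ²·μ₀ + σ₀²·n·x̄)/(σ² + n·σ₀²) = (8100·34.85 + 2553.2809·183)/20866.4045 = 749535.4047/20866.4045 = 35.9207.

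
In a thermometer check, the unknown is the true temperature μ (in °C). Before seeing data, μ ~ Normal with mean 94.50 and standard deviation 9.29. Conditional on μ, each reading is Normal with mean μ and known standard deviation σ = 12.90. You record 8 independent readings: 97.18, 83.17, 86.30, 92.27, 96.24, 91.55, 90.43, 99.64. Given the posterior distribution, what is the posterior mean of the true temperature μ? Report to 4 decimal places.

For Normal data with known variance σ², a Normal(μ₀, σ₀²) prior on μ is conjugate. Posterior precision = 1/σ₀² + n/σ²; posterior mean is the precision-weighted average of μ₀ and x̄.
Σxᵢ = 97.18 + 83.17 + 86.30 + 92.27 + 96.24 + 91.55 + 90.43 + 99.64 = 736.78, so n·x̄ = 736.78.
σ₀² = 9.29² = 86.3041, σ² = 12.90² = 166.41; σ² + n·σ₀² = 166.41 + 8·86.3041 = 856.8428.
Posterior mean = (μ₀/σ₀² + n·x̄/σ²)/(1/σ₀² + n/σ²) = (σ²·μ₀ + σ₀²·n·x̄)/(σ² + n·σ₀²) = (166.41·94.50 + 86.3041·736.78)/856.8428 = 79312.879798/856.8428 = 92.5641.

92.5641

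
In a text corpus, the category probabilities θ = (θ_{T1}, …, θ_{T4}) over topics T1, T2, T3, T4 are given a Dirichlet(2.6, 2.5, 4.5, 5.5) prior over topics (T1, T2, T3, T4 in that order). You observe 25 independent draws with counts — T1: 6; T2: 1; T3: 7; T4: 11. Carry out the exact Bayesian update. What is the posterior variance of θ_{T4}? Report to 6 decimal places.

The Dirichlet prior is conjugate to the Multinomial likelihood: each posterior αⱼ = prior αⱼ + observed count nⱼ.
Posterior concentration: (8.6, 3.5, 11.5, 16.5), total = 40.1.
Var[θ_j] = α_j(Σα−α_j)/((Σα)²(Σα+1)) = 16.5·23.6/(40.1²·41.1) = 0.005892.

0.005892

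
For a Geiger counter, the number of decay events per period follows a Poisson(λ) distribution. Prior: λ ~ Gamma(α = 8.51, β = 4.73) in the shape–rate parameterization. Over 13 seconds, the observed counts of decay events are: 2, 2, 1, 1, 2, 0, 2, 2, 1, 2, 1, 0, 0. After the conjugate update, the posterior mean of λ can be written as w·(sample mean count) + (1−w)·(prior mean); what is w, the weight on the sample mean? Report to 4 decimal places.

0.7332

With a Gamma(shape α, rate β) prior, the Poisson likelihood is conjugate: the posterior is Gamma(α + ΣXᵢ, β + n).
Posterior mean = (α₀+S)/(β₀+n) = [n/(β₀+n)]·(S/n) + [β₀/(β₀+n)]·(α₀/β₀), so only n and β₀ enter the weight.
Weight on data w = n/(β₀+n) = 13/(4.73+13) = 13/17.73 = 0.7332.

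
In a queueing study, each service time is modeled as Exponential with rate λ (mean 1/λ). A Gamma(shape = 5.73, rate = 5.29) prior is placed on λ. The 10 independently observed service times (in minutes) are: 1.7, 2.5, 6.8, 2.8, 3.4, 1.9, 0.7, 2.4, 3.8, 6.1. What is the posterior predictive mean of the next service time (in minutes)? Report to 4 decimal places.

2.5384

With a Gamma(shape α, rate β) prior on the exponential rate λ, the posterior after n observations with total T = Σxᵢ is Gamma(α+n, β+T).
Sum of observations T = 32.1 minutes; n = 10.
Posterior: Gamma(5.73+10, 5.29+32.1) = Gamma(15.73, 37.39).
The predictive distribution for the next observation is Lomax; its mean is β/(α−1) = 37.39/14.73 = 2.5384.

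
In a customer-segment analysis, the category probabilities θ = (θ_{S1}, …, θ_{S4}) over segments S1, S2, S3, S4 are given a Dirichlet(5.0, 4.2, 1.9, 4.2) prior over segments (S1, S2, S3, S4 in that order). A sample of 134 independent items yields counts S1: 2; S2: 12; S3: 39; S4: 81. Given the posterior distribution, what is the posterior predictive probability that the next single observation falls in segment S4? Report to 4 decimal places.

0.5707

The Dirichlet prior is conjugate to the Multinomial likelihood: each posterior αⱼ = prior αⱼ + observed count nⱼ.
Posterior concentration: (7.0, 16.2, 40.9, 85.2), total = 149.3.
P(next = S4 | data) = α_{S4}/Σα = 0.5707.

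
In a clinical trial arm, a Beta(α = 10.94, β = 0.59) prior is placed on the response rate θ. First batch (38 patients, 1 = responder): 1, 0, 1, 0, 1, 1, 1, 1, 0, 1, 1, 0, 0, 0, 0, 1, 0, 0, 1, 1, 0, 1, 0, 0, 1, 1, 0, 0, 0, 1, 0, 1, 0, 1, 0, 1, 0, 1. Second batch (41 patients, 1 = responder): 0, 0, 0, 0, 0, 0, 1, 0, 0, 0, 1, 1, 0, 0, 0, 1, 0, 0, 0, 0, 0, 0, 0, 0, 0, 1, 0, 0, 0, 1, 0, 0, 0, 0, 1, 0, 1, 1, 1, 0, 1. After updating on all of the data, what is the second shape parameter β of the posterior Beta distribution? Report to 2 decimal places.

49.59

The Beta prior is conjugate to a Binomial/Bernoulli likelihood; the update adds successes to α and failures to β.
After batch 1: Beta(10.94+19, 0.59+19) = Beta(29.94, 19.59).
After batch 2: Beta(29.94+11, 19.59+30) = Beta(40.94, 49.59).
Posterior β = 49.59.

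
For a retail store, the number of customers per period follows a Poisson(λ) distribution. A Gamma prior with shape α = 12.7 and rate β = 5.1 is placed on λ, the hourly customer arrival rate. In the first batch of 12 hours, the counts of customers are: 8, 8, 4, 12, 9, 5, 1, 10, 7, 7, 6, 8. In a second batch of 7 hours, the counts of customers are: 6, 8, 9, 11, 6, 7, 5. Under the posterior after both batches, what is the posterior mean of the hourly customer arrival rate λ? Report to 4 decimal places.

With a Gamma(shape α, rate β) prior, the Poisson likelihood is conjugate: the posterior is Gamma(α + ΣXᵢ, β + n).
Batch 1: sum of counts S = 85 over n = 12 hours.
After batch 1: Gamma(α+S, β+n) = Gamma(12.7+85, 5.1+12) = Gamma(97.7, 17.1).
Batch 2: sum of counts S = 52 over n = 7 hours.
After batch 2: Gamma(α+S, β+n) = Gamma(97.7+52, 17.1+7) = Gamma(149.7, 24.1).
Posterior mean = α/β = 149.7/24.1 = 6.2116.

6.2116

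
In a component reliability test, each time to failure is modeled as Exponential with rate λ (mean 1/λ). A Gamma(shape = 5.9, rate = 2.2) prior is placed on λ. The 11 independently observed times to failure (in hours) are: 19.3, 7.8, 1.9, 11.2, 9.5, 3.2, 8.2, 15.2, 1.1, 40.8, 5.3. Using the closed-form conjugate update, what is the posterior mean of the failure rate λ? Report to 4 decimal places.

With a Gamma(shape α, rate β) prior on the exponential rate λ, the posterior after n observations with total T = Σxᵢ is Gamma(α+n, β+T).
Sum of observations T = 123.5 hours; n = 11.
Posterior: Gamma(5.9+11, 2.2+123.5) = Gamma(16.9, 125.7).
Posterior mean of λ = α/β = 16.9/125.7 = 0.1344.

0.1344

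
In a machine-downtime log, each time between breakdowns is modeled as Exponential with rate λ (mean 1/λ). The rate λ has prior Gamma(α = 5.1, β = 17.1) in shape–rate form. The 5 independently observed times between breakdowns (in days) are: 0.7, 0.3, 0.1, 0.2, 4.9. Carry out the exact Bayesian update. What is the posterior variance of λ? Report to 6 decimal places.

0.018604

With a Gamma(shape α, rate β) prior on the exponential rate λ, the posterior after n observations with total T = Σxᵢ is Gamma(α+n, β+T).
Sum of observations T = 6.2 days; n = 5.
Posterior: Gamma(5.1+5, 17.1+6.2) = Gamma(10.1, 23.3).
Var = α/β² = 0.018604.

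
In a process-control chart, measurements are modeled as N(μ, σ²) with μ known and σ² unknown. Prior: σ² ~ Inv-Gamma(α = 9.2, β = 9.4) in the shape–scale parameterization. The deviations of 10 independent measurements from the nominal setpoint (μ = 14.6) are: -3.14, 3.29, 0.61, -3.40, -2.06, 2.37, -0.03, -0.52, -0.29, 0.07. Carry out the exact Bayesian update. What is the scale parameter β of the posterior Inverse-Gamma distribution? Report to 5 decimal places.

With known mean μ and an Inverse-Gamma(α, β) prior on σ², the Normal likelihood is conjugate: posterior is Inv-Gamma(α + n/2, β + Σ(xᵢ−μ)²/2).
Σ(xᵢ−μ)² = (-3.14)² + (3.29)² + (0.61)² + (-3.40)² + (-2.06)² + (2.37)² + (-0.03)² + (-0.52)² + (-0.29)² + (0.07)² = 42.8366.
Posterior: Inv-Gamma(9.2 + 10/2, 9.4 + 42.8366/2) = Inv-Gamma(14.20, 30.81830).
Posterior β = 30.81830.

30.81830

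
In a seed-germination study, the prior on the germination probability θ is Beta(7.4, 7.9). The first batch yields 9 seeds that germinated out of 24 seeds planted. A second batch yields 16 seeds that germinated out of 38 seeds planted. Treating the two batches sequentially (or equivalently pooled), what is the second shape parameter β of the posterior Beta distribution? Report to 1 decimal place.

The Beta prior is conjugate to a Binomial/Bernoulli likelihood; the update adds successes to α and failures to β.
After batch 1: Beta(7.4+9, 7.9+15) = Beta(16.4, 22.9).
After batch 2: Beta(16.4+16, 22.9+22) = Beta(32.4, 44.9).
Posterior β = 44.9.

44.9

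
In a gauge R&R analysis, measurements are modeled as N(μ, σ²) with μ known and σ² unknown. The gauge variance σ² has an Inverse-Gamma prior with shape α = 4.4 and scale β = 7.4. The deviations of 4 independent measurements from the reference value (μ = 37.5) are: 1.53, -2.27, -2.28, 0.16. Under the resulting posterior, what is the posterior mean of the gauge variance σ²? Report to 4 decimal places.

2.5479

With known mean μ and an Inverse-Gamma(α, β) prior on σ², the Normal likelihood is conjugate: posterior is Inv-Gamma(α + n/2, β + Σ(xᵢ−μ)²/2).
Σ(xᵢ−μ)² = (1.53)² + (-2.27)² + (-2.28)² + (0.16)² = 12.7178.
Posterior: Inv-Gamma(4.4 + 4/2, 7.4 + 12.7178/2) = Inv-Gamma(6.40, 13.75890).
E[σ²|data] = β/(α−1) = 13.75890/5.40 = 2.5479.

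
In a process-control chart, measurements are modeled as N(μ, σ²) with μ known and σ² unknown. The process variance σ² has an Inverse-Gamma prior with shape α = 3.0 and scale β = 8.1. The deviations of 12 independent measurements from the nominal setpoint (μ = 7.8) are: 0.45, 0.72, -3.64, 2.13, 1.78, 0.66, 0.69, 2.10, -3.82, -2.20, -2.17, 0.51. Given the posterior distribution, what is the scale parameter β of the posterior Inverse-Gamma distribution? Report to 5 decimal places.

33.79945

With known mean μ and an Inverse-Gamma(α, β) prior on σ², the Normal likelihood is conjugate: posterior is Inv-Gamma(α + n/2, β + Σ(xᵢ−μ)²/2).
Σ(xᵢ−μ)² = (0.45)² + (0.72)² + (-3.64)² + (2.13)² + (1.78)² + (0.66)² + (0.69)² + (2.10)² + (-3.82)² + (-2.20)² + (-2.17)² + (0.51)² = 51.3989.
Posterior: Inv-Gamma(3.0 + 12/2, 8.1 + 51.3989/2) = Inv-Gamma(9.00, 33.79945).
Posterior β = 33.79945.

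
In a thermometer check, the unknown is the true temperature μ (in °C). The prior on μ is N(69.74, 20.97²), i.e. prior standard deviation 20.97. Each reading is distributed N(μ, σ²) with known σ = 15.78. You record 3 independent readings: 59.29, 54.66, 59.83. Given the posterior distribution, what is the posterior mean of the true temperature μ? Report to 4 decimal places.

For Normal data with known variance σ², a Normal(μ₀, σ₀²) prior on μ is conjugate. Posterior precision = 1/σ₀² + n/σ²; posterior mean is the precision-weighted average of μ₀ and x̄.
Σxᵢ = 59.29 + 54.66 + 59.83 = 173.78, so n·x̄ = 173.78.
σ₀² = 20.97² = 439.7409, σ² = 15.78² = 249.0084; σ² + n·σ₀² = 249.0084 + 3·439.7409 = 1568.2311.
Posterior mean = (μ₀/σ₀² + n·x̄/σ²)/(1/σ₀² + n/σ²) = (σ²·μ₀ + σ₀²·n·x̄)/(σ² + n·σ₀²) = (249.0084·69.74 + 439.7409·173.78)/1568.2311 = 93784.019418/1568.2311 = 59.8024.

59.8024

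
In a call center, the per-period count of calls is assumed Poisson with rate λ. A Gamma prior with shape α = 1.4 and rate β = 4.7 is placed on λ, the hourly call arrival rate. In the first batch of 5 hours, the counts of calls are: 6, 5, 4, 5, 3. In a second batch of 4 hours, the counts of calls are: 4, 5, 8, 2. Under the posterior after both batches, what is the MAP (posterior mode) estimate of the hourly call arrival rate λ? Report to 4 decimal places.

With a Gamma(shape α, rate β) prior, the Poisson likelihood is conjugate: the posterior is Gamma(α + ΣXᵢ, β + n).
Batch 1: sum of counts S = 23 over n = 5 hours.
After batch 1: Gamma(α+S, β+n) = Gamma(1.4+23, 4.7+5) = Gamma(24.4, 9.7).
Batch 2: sum of counts S = 19 over n = 4 hours.
After batch 2: Gamma(α+S, β+n) = Gamma(24.4+19, 9.7+4) = Gamma(43.4, 13.7).
Mode of Gamma(α,β) for α≥1 is (α−1)/β = 42.4/13.7 = 3.0949.

3.0949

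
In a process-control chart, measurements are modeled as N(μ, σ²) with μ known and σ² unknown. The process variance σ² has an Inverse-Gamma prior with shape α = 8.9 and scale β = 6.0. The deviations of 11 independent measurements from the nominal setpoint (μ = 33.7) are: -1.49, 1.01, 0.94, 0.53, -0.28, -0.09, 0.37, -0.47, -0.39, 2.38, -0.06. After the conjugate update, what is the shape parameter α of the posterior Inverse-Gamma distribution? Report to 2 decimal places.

14.40

With known mean μ and an Inverse-Gamma(α, β) prior on σ², the Normal likelihood is conjugate: posterior is Inv-Gamma(α + n/2, β + Σ(xᵢ−μ)²/2).
Σ(xᵢ−μ)² = (-1.49)² + (1.01)² + (0.94)² + (0.53)² + (-0.28)² + (-0.09)² + (0.37)² + (-0.47)² + (-0.39)² + (2.38)² + (-0.06)² = 10.6691.
Posterior: Inv-Gamma(8.9 + 11/2, 6.0 + 10.6691/2) = Inv-Gamma(14.40, 11.33455).
Posterior α = 14.40.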